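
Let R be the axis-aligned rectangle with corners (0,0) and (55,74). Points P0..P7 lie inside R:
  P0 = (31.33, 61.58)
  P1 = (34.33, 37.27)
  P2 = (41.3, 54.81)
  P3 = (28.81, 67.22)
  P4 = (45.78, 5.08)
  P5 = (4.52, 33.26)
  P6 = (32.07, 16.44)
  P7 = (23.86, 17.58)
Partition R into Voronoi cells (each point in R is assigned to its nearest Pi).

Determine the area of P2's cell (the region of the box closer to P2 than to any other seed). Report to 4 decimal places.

Area of P2's cell: 530.2601

1. box [0,55]×[0,74]: [(0, 0) (55, 0) (55, 74) (0, 74)]
2. ⊥bis P2·P0 via (36.315,58.195): [(0, 4.7149) (0, 0) (55, 0) (55, 74) (47.0472, 74)]  |A|=2440.1647
3. ⊥bis P2·P1 via (37.815,46.04): [(30.1339, 49.0923) (55, 39.2111) (55, 74) (47.0472, 74)]  |A|=531.5754
4. ⊥bis P2·P3 via (35.055,61.015): [(45.0835, 71.1082) (30.1339, 49.0923) (55, 39.2111) (55, 74) (47.9568, 74)]  |A|=530.2601
5. ⊥bis P2·P4 via (43.54,29.945): [(45.0835, 71.1082) (30.1339, 49.0923) (55, 39.2111) (55, 74) (47.9568, 74)]  |A|=530.2601
6. ⊥bis P2·P5 via (22.91,44.035): [(45.0835, 71.1082) (30.1339, 49.0923) (55, 39.2111) (55, 74) (47.9568, 74)]  |A|=530.2601
7. ⊥bis P2·P6 via (36.685,35.625): [(45.0835, 71.1082) (30.1339, 49.0923) (55, 39.2111) (55, 74) (47.9568, 74)]  |A|=530.2601
8. ⊥bis P2·P7 via (32.58,36.195): [(45.0835, 71.1082) (30.1339, 49.0923) (55, 39.2111) (55, 74) (47.9568, 74)]  |A|=530.2601
9. canonical 5-gon: [(45.0835, 71.1082) (30.1339, 49.0923) (55, 39.2111) (55, 74) (47.9568, 74)]
10. shoelace: 530.2601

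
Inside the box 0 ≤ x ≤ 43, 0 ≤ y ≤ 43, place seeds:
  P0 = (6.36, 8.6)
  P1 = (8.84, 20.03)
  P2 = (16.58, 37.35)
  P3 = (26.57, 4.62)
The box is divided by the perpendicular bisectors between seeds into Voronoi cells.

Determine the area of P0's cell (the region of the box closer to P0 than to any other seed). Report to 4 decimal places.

1. box [0,43]×[0,43]: [(0, 0) (43, 0) (43, 43) (0, 43)]
2. ⊥bis P0·P1 via (7.6,14.315): [(0, 15.964) (0, 0) (43, 0) (43, 6.6342)]  |A|=485.8603
3. ⊥bis P0·P2 via (11.47,22.975): [(0, 15.964) (0, 0) (43, 0) (43, 6.6342)]  |A|=485.8603
4. ⊥bis P0·P3 via (16.465,6.61): [(17.5569, 12.1546) (0, 15.964) (0, 0) (15.1633, 0)]  |A|=232.2912
5. canonical 4-gon: [(17.5569, 12.1546) (0, 15.964) (0, 0) (15.1633, 0)]
6. shoelace: 232.2912

Area of P0's cell: 232.2912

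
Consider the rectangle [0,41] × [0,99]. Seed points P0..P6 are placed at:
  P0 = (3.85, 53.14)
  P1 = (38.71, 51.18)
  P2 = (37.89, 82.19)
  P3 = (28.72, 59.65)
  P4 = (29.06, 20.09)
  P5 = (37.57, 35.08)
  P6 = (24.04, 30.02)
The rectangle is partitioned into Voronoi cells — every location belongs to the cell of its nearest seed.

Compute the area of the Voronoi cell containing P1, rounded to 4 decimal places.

1. box [0,41]×[0,99]: [(0, 0) (41, 0) (41, 99) (0, 99)]
2. ⊥bis P1·P0 via (21.28,52.16): [(18.3473, 0) (41, 0) (41, 99) (23.9136, 99)]  |A|=1967.0863
3. ⊥bis P1·P2 via (38.3,66.685): [(22.0725, 66.2559) (18.3473, 0) (41, 0) (41, 66.7564)]  |A|=1382.2017
4. ⊥bis P1·P3 via (33.715,55.415): [(20.5928, 39.9379) (18.3473, 0) (41, 0) (41, 64.0073)]  |A|=1105.4558
5. ⊥bis P1·P4 via (33.885,35.635): [(20.5928, 39.9379) (20.583, 39.7638) (41, 33.4266) (41, 64.0073)]  |A|=313.8426
6. ⊥bis P1·P5 via (38.14,43.13): [(24.1397, 44.1213) (41, 42.9275) (41, 64.0073)]  |A|=177.7065
7. ⊥bis P1·P6 via (31.375,40.6): [(24.9379, 45.0628) (26.5411, 43.9513) (41, 42.9275) (41, 64.0073)]  |A|=176.5082
8. canonical 4-gon: [(24.9379, 45.0628) (26.5411, 43.9513) (41, 42.9275) (41, 64.0073)]
9. shoelace: 176.5082

Area of P1's cell: 176.5082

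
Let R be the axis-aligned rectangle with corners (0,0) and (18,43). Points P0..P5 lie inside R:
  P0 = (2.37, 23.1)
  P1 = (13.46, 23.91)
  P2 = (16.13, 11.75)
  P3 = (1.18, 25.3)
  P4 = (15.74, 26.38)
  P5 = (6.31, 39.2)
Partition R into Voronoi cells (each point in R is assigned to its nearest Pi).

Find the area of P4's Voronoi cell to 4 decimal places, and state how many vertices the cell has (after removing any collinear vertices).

1. box [0,18]×[0,43]: [(0, 0) (18, 0) (18, 43) (0, 43)]
2. ⊥bis P4·P0 via (9.055,24.74): [(15.1243, 0) (18, 0) (18, 43) (4.5754, 43)]  |A|=350.4563
3. ⊥bis P4·P1 via (14.6,25.145): [(7.3033, 31.8804) (18, 22.0065) (18, 43) (4.5754, 43)]  |A|=186.9187
4. ⊥bis P4·P2 via (15.935,19.065): [(7.3033, 31.8804) (18, 22.0065) (18, 43) (4.5754, 43)]  |A|=186.9187
5. ⊥bis P4·P3 via (8.46,25.84): [(8.064, 31.1782) (18, 22.0065) (18, 43) (7.1871, 43)]  |A|=168.2089
6. ⊥bis P4·P5 via (11.025,32.79): [(8.4054, 30.8631) (18, 22.0065) (18, 37.9206)]  |A|=76.3446
7. canonical 3-gon: [(8.4054, 30.8631) (18, 22.0065) (18, 37.9206)]
8. shoelace: 76.3446

Area of P4's cell: 76.3446 (3 vertices)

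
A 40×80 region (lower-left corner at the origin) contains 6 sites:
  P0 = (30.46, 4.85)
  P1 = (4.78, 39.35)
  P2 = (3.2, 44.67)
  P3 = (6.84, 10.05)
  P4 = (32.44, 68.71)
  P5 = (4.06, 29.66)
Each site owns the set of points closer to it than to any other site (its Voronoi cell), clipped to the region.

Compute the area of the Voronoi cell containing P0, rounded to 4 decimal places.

Area of P0's cell: 615.7016

1. box [0,40]×[0,80]: [(0, 0) (40, 0) (40, 80) (0, 80)]
2. ⊥bis P0·P1 via (17.62,22.1): [(0, 8.9846) (0, 0) (40, 0) (40, 38.7585)]  |A|=954.8619
3. ⊥bis P0·P2 via (16.83,24.76): [(0, 8.9846) (0, 0) (40, 0) (40, 38.7585)]  |A|=954.8619
4. ⊥bis P0·P3 via (18.65,7.45): [(22.7092, 25.8881) (17.0099, 0) (40, 0) (40, 38.7585)]  |A|=632.6686
5. ⊥bis P0·P4 via (31.45,36.78): [(37.1064, 36.6046) (22.7092, 25.8881) (17.0099, 0) (40, 0) (40, 36.5149)]  |A|=629.4225
6. ⊥bis P0·P5 via (17.26,17.255): [(37.1064, 36.6046) (31.5749, 32.4873) (21.8942, 22.1862) (17.0099, 0) (40, 0) (40, 36.5149)]  |A|=615.7016
7. canonical 6-gon: [(37.1064, 36.6046) (31.5749, 32.4873) (21.8942, 22.1862) (17.0099, 0) (40, 0) (40, 36.5149)]
8. shoelace: 615.7016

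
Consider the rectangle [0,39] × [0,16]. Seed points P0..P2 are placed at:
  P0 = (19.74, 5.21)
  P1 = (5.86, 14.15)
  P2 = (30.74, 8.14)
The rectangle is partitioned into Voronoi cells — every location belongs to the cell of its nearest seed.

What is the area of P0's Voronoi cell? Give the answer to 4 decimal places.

1. box [0,39]×[0,16]: [(0, 0) (39, 0) (39, 16) (0, 16)]
2. ⊥bis P0·P1 via (12.8,9.68): [(6.5652, 0) (39, 0) (39, 16) (16.8707, 16)]  |A|=436.5132
3. ⊥bis P0·P2 via (25.24,6.675): [(6.5652, 0) (27.018, 0) (22.7562, 16) (16.8707, 16)]  |A|=210.7063
4. canonical 4-gon: [(6.5652, 0) (27.018, 0) (22.7562, 16) (16.8707, 16)]
5. shoelace: 210.7063

Area of P0's cell: 210.7063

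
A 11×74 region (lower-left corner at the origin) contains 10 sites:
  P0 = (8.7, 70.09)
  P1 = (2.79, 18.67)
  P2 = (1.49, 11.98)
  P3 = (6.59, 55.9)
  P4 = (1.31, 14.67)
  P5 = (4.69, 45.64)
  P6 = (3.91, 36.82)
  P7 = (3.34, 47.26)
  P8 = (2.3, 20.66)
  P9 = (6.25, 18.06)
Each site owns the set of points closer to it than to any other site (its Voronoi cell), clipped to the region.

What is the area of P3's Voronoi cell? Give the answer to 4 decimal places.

1. box [0,11]×[0,74]: [(0, 0) (11, 0) (11, 74) (0, 74)]
2. ⊥bis P3·P0 via (7.645,62.995): [(0, 64.1318) (0, 0) (11, 0) (11, 62.4961)]  |A|=696.4535
3. ⊥bis P3·P1 via (4.69,37.285): [(0, 64.1318) (0, 37.7637) (11, 36.6409) (11, 62.4961)]  |A|=287.2279
4. ⊥bis P3·P2 via (4.04,33.94): [(0, 64.1318) (0, 37.7637) (11, 36.6409) (11, 62.4961)]  |A|=287.2279
5. ⊥bis P3·P4 via (3.95,35.285): [(0, 64.1318) (0, 37.7637) (11, 36.6409) (11, 62.4961)]  |A|=287.2279
6. ⊥bis P3·P5 via (5.64,50.77): [(0, 64.1318) (0, 51.8144) (11, 49.7774) (11, 62.4961)]  |A|=137.6983
7. ⊥bis P3·P6 via (5.25,46.36): [(0, 64.1318) (0, 51.8144) (11, 49.7774) (11, 62.4961)]  |A|=137.6983
8. ⊥bis P3·P7 via (4.965,51.58): [(0, 64.1318) (0, 53.4476) (8.5519, 50.2308) (11, 49.7774) (11, 62.4961)]  |A|=130.7149
9. ⊥bis P3·P8 via (4.445,38.28): [(0, 64.1318) (0, 53.4476) (8.5519, 50.2308) (11, 49.7774) (11, 62.4961)]  |A|=130.7149
10. ⊥bis P3·P9 via (6.42,36.98): [(0, 64.1318) (0, 53.4476) (8.5519, 50.2308) (11, 49.7774) (11, 62.4961)]  |A|=130.7149
11. canonical 5-gon: [(0, 64.1318) (0, 53.4476) (8.5519, 50.2308) (11, 49.7774) (11, 62.4961)]
12. shoelace: 130.7149

Area of P3's cell: 130.7149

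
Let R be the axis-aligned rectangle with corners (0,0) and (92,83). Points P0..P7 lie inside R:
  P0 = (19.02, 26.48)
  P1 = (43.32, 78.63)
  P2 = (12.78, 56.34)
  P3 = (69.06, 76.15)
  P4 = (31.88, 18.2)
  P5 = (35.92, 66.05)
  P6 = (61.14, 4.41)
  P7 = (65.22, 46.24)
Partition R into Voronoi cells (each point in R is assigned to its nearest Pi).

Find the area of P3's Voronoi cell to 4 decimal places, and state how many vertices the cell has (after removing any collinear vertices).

1. box [0,92]×[0,83]: [(0, 0) (92, 0) (92, 83) (0, 83)]
2. ⊥bis P3·P0 via (44.04,51.315): [(92, 2.9977) (92, 83) (12.5893, 83)]  |A|=3176.5185
3. ⊥bis P3·P1 via (56.19,77.39): [(52.825, 42.4646) (92, 2.9977) (92, 83) (56.7305, 83)]  |A|=2281.8764
4. ⊥bis P3·P2 via (40.92,66.245): [(52.825, 42.4646) (92, 2.9977) (92, 83) (56.7305, 83)]  |A|=2281.8764
5. ⊥bis P3·P4 via (50.47,47.175): [(53.1153, 45.4778) (92, 20.5299) (92, 83) (56.7305, 83)]  |A|=1876.26
6. ⊥bis P3·P5 via (52.49,71.1): [(54.8408, 63.3866) (62.0449, 39.7487) (92, 20.5299) (92, 83) (56.7305, 83)]  |A|=1791.3587
7. ⊥bis P3·P6 via (65.1,40.28): [(54.8408, 63.3866) (61.7709, 40.6475) (92, 37.3103) (92, 83) (56.7305, 83)]  |A|=1526.9009
8. ⊥bis P3·P7 via (67.14,61.195): [(54.8408, 63.3866) (55.0351, 62.7491) (92, 58.0033) (92, 83) (56.7305, 83)]  |A|=821.6269
9. canonical 5-gon: [(54.8408, 63.3866) (55.0351, 62.7491) (92, 58.0033) (92, 83) (56.7305, 83)]
10. shoelace: 821.6269

Area of P3's cell: 821.6269 (5 vertices)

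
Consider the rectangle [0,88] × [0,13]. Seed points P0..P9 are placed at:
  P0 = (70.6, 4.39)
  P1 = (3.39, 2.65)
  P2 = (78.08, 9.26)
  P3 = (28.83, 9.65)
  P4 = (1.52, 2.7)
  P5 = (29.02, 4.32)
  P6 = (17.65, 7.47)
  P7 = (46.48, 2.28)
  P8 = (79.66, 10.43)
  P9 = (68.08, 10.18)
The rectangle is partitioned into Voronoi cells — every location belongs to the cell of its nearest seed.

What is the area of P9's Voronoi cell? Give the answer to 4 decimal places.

1. box [0,88]×[0,13]: [(0, 0) (88, 0) (88, 13) (0, 13)]
2. ⊥bis P9·P0 via (69.34,7.285): [(0, 0) (52.6018, 0) (82.4709, 13) (0, 13)]  |A|=877.9728
3. ⊥bis P9·P1 via (35.735,6.415): [(36.4817, 0) (52.6018, 0) (82.4709, 13) (34.9685, 13)]  |A|=413.5464
4. ⊥bis P9·P2 via (73.08,9.72): [(36.4817, 0) (52.6018, 0) (73.0026, 8.8791) (73.3818, 13) (34.9685, 13)]  |A|=394.8187
5. ⊥bis P9·P3 via (48.455,9.915): [(48.5889, 0) (52.6018, 0) (73.0026, 8.8791) (73.3818, 13) (48.4133, 13)]  |A|=228.7306
6. ⊥bis P9·P4 via (34.8,6.44): [(48.5889, 0) (52.6018, 0) (73.0026, 8.8791) (73.3818, 13) (48.4133, 13)]  |A|=228.7306
7. ⊥bis P9·P5 via (48.55,7.25): [(48.4851, 7.6823) (49.6377, 0) (52.6018, 0) (73.0026, 8.8791) (73.3818, 13) (48.4133, 13)]  |A|=224.702
8. ⊥bis P9·P6 via (42.865,8.825): [(48.4851, 7.6823) (49.6377, 0) (52.6018, 0) (73.0026, 8.8791) (73.3818, 13) (48.4133, 13)]  |A|=224.702
9. ⊥bis P9·P7 via (57.28,6.23): [(58.6032, 2.612) (73.0026, 8.8791) (73.3818, 13) (54.8039, 13)]  |A|=124.9744
10. ⊥bis P9·P8 via (73.87,10.305): [(58.6032, 2.612) (73.0026, 8.8791) (73.3818, 13) (54.8039, 13)]  |A|=124.9744
11. canonical 4-gon: [(58.6032, 2.612) (73.0026, 8.8791) (73.3818, 13) (54.8039, 13)]
12. shoelace: 124.9744

Area of P9's cell: 124.9744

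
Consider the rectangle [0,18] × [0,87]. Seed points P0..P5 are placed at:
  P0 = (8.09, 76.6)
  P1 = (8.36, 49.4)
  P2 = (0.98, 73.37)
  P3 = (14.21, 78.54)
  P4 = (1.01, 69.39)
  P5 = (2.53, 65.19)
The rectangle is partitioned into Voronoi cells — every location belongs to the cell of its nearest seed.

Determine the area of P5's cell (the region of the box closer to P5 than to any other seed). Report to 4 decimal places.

Area of P5's cell: 159.2304

1. box [0,18]×[0,87]: [(0, 0) (18, 0) (18, 87) (0, 87)]
2. ⊥bis P5·P0 via (5.31,70.895): [(0, 73.4825) (0, 0) (18, 0) (18, 64.7113)]  |A|=1243.7441
3. ⊥bis P5·P1 via (5.445,57.295): [(0, 73.4825) (0, 55.2846) (18, 61.9306) (18, 64.7113)]  |A|=188.8076
4. ⊥bis P5·P2 via (1.755,69.28): [(6.701, 70.2172) (0, 68.9475) (0, 55.2846) (18, 61.9306) (18, 64.7113)]  |A|=173.613
5. ⊥bis P5·P3 via (8.37,71.865): [(14.7194, 66.3099) (6.701, 70.2172) (0, 68.9475) (0, 55.2846) (18, 61.9306) (18, 63.4397)]  |A|=171.5271
6. ⊥bis P5·P4 via (1.77,67.29): [(14.7194, 66.3099) (8.0465, 69.5615) (0, 66.6494) (0, 55.2846) (18, 61.9306) (18, 63.4397)]  |A|=159.2304
7. canonical 6-gon: [(14.7194, 66.3099) (8.0465, 69.5615) (0, 66.6494) (0, 55.2846) (18, 61.9306) (18, 63.4397)]
8. shoelace: 159.2304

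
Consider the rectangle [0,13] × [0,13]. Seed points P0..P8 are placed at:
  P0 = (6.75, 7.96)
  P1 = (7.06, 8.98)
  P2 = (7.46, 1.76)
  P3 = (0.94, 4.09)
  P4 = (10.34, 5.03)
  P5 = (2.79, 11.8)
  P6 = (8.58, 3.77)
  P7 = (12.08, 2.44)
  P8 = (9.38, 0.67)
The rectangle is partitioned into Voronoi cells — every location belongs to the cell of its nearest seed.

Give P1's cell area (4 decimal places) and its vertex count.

Area of P1's cell: 32.9521 (5 vertices)

1. box [0,13]×[0,13]: [(0, 0) (13, 0) (13, 13) (0, 13)]
2. ⊥bis P1·P0 via (6.905,8.47): [(0, 10.5686) (13, 6.6176) (13, 13) (0, 13)]  |A|=57.2899
3. ⊥bis P1·P2 via (7.26,5.37): [(0, 10.5686) (13, 6.6176) (13, 13) (0, 13)]  |A|=57.2899
4. ⊥bis P1·P3 via (4,6.535): [(0, 11.5411) (1.0263, 10.2567) (13, 6.6176) (13, 13) (0, 13)]  |A|=56.7908
5. ⊥bis P1·P4 via (8.7,7.005): [(0, 11.5411) (1.0263, 10.2567) (9.5106, 7.6781) (13, 10.5756) (13, 13) (0, 13)]  |A|=49.8852
6. ⊥bis P1·P5 via (4.925,10.39): [(4.1999, 9.2921) (9.5106, 7.6781) (13, 10.5756) (13, 13) (6.6487, 13)]  |A|=32.9521
7. ⊥bis P1·P6 via (7.82,6.375): [(4.1999, 9.2921) (9.5106, 7.6781) (13, 10.5756) (13, 13) (6.6487, 13)]  |A|=32.9521
8. ⊥bis P1·P7 via (9.57,5.71): [(4.1999, 9.2921) (9.5106, 7.6781) (13, 10.5756) (13, 13) (6.6487, 13)]  |A|=32.9521
9. ⊥bis P1·P8 via (8.22,4.825): [(4.1999, 9.2921) (9.5106, 7.6781) (13, 10.5756) (13, 13) (6.6487, 13)]  |A|=32.9521
10. canonical 5-gon: [(4.1999, 9.2921) (9.5106, 7.6781) (13, 10.5756) (13, 13) (6.6487, 13)]
11. shoelace: 32.9521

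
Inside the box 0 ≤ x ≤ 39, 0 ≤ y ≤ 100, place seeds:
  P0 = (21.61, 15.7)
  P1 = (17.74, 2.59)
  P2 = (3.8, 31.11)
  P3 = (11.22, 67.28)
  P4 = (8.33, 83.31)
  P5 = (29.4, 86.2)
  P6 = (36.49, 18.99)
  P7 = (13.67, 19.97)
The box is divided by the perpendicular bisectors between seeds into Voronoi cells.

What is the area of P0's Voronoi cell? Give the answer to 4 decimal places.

1. box [0,39]×[0,100]: [(0, 0) (39, 0) (39, 100) (0, 100)]
2. ⊥bis P0·P1 via (19.675,9.145): [(0, 14.953) (39, 3.4404) (39, 100) (0, 100)]  |A|=3541.3303
3. ⊥bis P0·P2 via (12.705,23.405): [(4.2949, 13.6851) (39, 3.4404) (39, 53.7953)]  |A|=873.7852
4. ⊥bis P0·P3 via (16.415,41.49): [(30.8728, 44.4023) (4.2949, 13.6851) (39, 3.4404) (39, 46.0394)]  |A|=842.2685
5. ⊥bis P0·P4 via (14.97,49.505): [(30.8728, 44.4023) (4.2949, 13.6851) (39, 3.4404) (39, 46.0394)]  |A|=842.2685
6. ⊥bis P0·P5 via (25.505,50.95): [(30.8728, 44.4023) (4.2949, 13.6851) (39, 3.4404) (39, 46.0394)]  |A|=842.2685
7. ⊥bis P0·P6 via (29.05,17.345): [(24.6562, 37.2175) (4.2949, 13.6851) (31.6442, 5.6117)]  |A|=403.9888
8. ⊥bis P0·P7 via (17.64,17.835): [(25.6489, 32.7274) (13.8857, 10.854) (31.6442, 5.6117)]  |A|=225.0531
9. canonical 3-gon: [(25.6489, 32.7274) (13.8857, 10.854) (31.6442, 5.6117)]
10. shoelace: 225.0531

Area of P0's cell: 225.0531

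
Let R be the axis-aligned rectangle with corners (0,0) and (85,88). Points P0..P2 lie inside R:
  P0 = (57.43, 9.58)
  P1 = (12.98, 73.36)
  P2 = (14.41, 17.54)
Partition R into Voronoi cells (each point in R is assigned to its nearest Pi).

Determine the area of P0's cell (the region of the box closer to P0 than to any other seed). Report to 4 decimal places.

Area of P0's cell: 2830.4944

1. box [0,85]×[0,88]: [(0, 0) (85, 0) (85, 88) (0, 88)]
2. ⊥bis P0·P1 via (35.205,41.47): [(0, 16.9347) (0, 0) (85, 0) (85, 76.1735)]  |A|=3957.097
3. ⊥bis P0·P2 via (35.92,13.56): [(41.9546, 46.174) (33.411, 0) (85, 0) (85, 76.1735)]  |A|=2830.4944
4. canonical 4-gon: [(41.9546, 46.174) (33.411, 0) (85, 0) (85, 76.1735)]
5. shoelace: 2830.4944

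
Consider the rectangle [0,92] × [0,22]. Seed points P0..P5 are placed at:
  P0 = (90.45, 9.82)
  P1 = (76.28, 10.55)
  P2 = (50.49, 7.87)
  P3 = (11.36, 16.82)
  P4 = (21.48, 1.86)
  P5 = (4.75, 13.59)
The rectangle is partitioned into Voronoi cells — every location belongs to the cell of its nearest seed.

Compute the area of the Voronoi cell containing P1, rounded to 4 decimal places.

1. box [0,92]×[0,22]: [(0, 0) (92, 0) (92, 22) (0, 22)]
2. ⊥bis P1·P0 via (83.365,10.185): [(0, 0) (82.8403, 0) (83.9737, 22) (0, 22)]  |A|=1834.9537
3. ⊥bis P1·P2 via (63.385,9.21): [(64.3421, 0) (82.8403, 0) (83.9737, 22) (62.0559, 22)]  |A|=444.5759
4. ⊥bis P1·P3 via (43.82,13.685): [(64.3421, 0) (82.8403, 0) (83.9737, 22) (62.0559, 22)]  |A|=444.5759
5. ⊥bis P1·P4 via (48.88,6.205): [(64.3421, 0) (82.8403, 0) (83.9737, 22) (62.0559, 22)]  |A|=444.5759
6. ⊥bis P1·P5 via (40.515,12.07): [(64.3421, 0) (82.8403, 0) (83.9737, 22) (62.0559, 22)]  |A|=444.5759
7. canonical 4-gon: [(64.3421, 0) (82.8403, 0) (83.9737, 22) (62.0559, 22)]
8. shoelace: 444.5759

Area of P1's cell: 444.5759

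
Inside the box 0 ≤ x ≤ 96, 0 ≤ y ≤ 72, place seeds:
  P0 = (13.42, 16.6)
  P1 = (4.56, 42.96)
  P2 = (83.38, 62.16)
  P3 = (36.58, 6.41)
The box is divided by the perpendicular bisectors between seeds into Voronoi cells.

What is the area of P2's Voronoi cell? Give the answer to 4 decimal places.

1. box [0,96]×[0,72]: [(0, 0) (96, 0) (96, 72) (0, 72)]
2. ⊥bis P2·P0 via (48.4,39.38): [(74.0454, 0) (96, 0) (96, 72) (27.1569, 72)]  |A|=3268.7168
3. ⊥bis P2·P1 via (43.97,52.56): [(46.4518, 42.3715) (74.0454, 0) (96, 0) (96, 72) (39.2346, 72)]  |A|=3089.7955
4. ⊥bis P2·P3 via (59.98,34.285): [(45.4506, 46.4819) (96, 4.0476) (96, 72) (39.2346, 72)]  |A|=2441.7509
5. canonical 4-gon: [(45.4506, 46.4819) (96, 4.0476) (96, 72) (39.2346, 72)]
6. shoelace: 2441.7509

Area of P2's cell: 2441.7509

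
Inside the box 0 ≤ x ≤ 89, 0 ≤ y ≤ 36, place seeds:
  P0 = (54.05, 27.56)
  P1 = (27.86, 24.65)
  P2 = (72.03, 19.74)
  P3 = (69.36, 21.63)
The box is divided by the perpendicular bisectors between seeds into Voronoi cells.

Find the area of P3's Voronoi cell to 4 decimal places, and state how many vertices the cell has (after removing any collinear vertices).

1. box [0,89]×[0,36]: [(0, 0) (89, 0) (89, 36) (0, 36)]
2. ⊥bis P3·P0 via (61.705,24.595): [(52.1787, 0) (89, 0) (89, 36) (66.1225, 36)]  |A|=1074.5795
3. ⊥bis P3·P1 via (48.61,23.14): [(52.1787, 0) (89, 0) (89, 36) (66.1225, 36)]  |A|=1074.5795
4. ⊥bis P3·P2 via (70.695,20.685): [(52.1787, 0) (56.0528, 0) (81.536, 36) (66.1225, 36)]  |A|=347.1773
5. canonical 4-gon: [(52.1787, 0) (56.0528, 0) (81.536, 36) (66.1225, 36)]
6. shoelace: 347.1773

Area of P3's cell: 347.1773 (4 vertices)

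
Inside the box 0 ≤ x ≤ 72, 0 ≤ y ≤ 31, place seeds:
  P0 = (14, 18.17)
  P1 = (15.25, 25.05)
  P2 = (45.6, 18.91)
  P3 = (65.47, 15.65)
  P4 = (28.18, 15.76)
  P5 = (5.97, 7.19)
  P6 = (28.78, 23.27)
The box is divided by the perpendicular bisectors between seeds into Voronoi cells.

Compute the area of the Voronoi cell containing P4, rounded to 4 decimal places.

1. box [0,72]×[0,31]: [(0, 0) (72, 0) (72, 31) (0, 31)]
2. ⊥bis P4·P0 via (21.09,16.965): [(18.2067, 0) (72, 0) (72, 31) (23.4754, 31)]  |A|=1585.9286
3. ⊥bis P4·P1 via (21.715,20.405): [(21.6622, 20.3314) (18.2067, 0) (72, 0) (72, 31) (29.3273, 31)]  |A|=1554.7125
4. ⊥bis P4·P2 via (36.89,17.335): [(21.6622, 20.3314) (18.2067, 0) (40.0246, 0) (34.419, 31) (29.3273, 31)]  |A|=476.5889
5. ⊥bis P4·P3 via (46.825,15.705): [(21.6622, 20.3314) (18.2067, 0) (40.0246, 0) (34.419, 31) (29.3273, 31)]  |A|=476.5889
6. ⊥bis P4·P5 via (17.075,11.475): [(21.6622, 20.3314) (19.2145, 5.9302) (21.5028, 0) (40.0246, 0) (34.419, 31) (29.3273, 31)]  |A|=466.8157
7. ⊥bis P4·P6 via (28.48,19.515): [(21.6166, 20.0633) (19.2145, 5.9302) (21.5028, 0) (40.0246, 0) (36.6133, 18.8652)]  |A|=348.5118
8. canonical 5-gon: [(21.6166, 20.0633) (19.2145, 5.9302) (21.5028, 0) (40.0246, 0) (36.6133, 18.8652)]
9. shoelace: 348.5118

Area of P4's cell: 348.5118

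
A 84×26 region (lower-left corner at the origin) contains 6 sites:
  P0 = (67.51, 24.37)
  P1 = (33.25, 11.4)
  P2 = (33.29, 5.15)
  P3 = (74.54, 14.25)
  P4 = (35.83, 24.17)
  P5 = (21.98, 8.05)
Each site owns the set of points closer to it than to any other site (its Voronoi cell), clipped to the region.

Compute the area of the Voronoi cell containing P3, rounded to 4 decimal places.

Area of P3's cell: 523.9646

1. box [0,84]×[0,26]: [(0, 0) (84, 0) (84, 26) (0, 26)]
2. ⊥bis P3·P0 via (71.025,19.31): [(43.2274, 0) (84, 0) (84, 26) (80.6556, 26)]  |A|=573.5217
3. ⊥bis P3·P1 via (53.895,12.825): [(54.2516, 7.6581) (54.7802, 0) (84, 0) (84, 26) (80.6556, 26)]  |A|=529.285
4. ⊥bis P3·P2 via (53.915,9.7): [(54.3503, 7.7267) (56.0549, 0) (84, 0) (84, 26) (80.6556, 26)]  |A|=523.9646
5. ⊥bis P3·P4 via (55.185,19.21): [(54.3503, 7.7267) (56.0549, 0) (84, 0) (84, 26) (80.6556, 26)]  |A|=523.9646
6. ⊥bis P3·P5 via (48.26,11.15): [(54.3503, 7.7267) (56.0549, 0) (84, 0) (84, 26) (80.6556, 26)]  |A|=523.9646
7. canonical 5-gon: [(54.3503, 7.7267) (56.0549, 0) (84, 0) (84, 26) (80.6556, 26)]
8. shoelace: 523.9646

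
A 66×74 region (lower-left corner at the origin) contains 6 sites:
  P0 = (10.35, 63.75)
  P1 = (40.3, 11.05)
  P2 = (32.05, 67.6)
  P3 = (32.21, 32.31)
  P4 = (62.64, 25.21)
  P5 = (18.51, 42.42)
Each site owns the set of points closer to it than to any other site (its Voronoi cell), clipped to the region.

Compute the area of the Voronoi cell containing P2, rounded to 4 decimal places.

1. box [0,66]×[0,74]: [(0, 0) (66, 0) (66, 74) (0, 74)]
2. ⊥bis P2·P0 via (21.2,65.675): [(32.852, 0) (66, 0) (66, 74) (19.723, 74)]  |A|=2938.725
3. ⊥bis P2·P1 via (36.175,39.325): [(26.1349, 37.8603) (66, 43.6761) (66, 74) (19.723, 74)]  |A|=1440.6522
4. ⊥bis P2·P3 via (32.13,49.955): [(23.9956, 49.9181) (66, 50.1086) (66, 74) (19.723, 74)]  |A|=1058.9918
5. ⊥bis P2·P4 via (47.345,46.405): [(23.9956, 49.9181) (52.3917, 50.0469) (66, 59.8671) (66, 74) (19.723, 74)]  |A|=992.5936
6. ⊥bis P2·P5 via (25.28,55.01): [(22.8614, 56.3105) (34.6593, 49.9665) (52.3917, 50.0469) (66, 59.8671) (66, 74) (19.723, 74)]  |A|=958.4826
7. canonical 6-gon: [(22.8614, 56.3105) (34.6593, 49.9665) (52.3917, 50.0469) (66, 59.8671) (66, 74) (19.723, 74)]
8. shoelace: 958.4826

Area of P2's cell: 958.4826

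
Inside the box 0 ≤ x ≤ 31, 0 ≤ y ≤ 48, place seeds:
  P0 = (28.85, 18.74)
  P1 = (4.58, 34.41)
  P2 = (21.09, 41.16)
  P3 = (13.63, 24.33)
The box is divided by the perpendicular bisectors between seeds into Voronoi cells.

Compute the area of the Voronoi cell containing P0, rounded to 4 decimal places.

1. box [0,31]×[0,48]: [(0, 0) (31, 0) (31, 48) (0, 48)]
2. ⊥bis P0·P1 via (16.715,26.575): [(0, 0.6865) (0, 0) (31, 0) (31, 48) (30.5481, 48)]  |A|=765.3306
3. ⊥bis P0·P2 via (24.97,29.95): [(17.1455, 27.2418) (0, 0.6865) (0, 0) (31, 0) (31, 32.0371)]  |A|=650.0616
4. ⊥bis P0·P3 via (21.24,21.535): [(24.2375, 29.6965) (13.3306, 0) (31, 0) (31, 32.0371)]  |A|=370.6838
5. canonical 4-gon: [(24.2375, 29.6965) (13.3306, 0) (31, 0) (31, 32.0371)]
6. shoelace: 370.6838

Area of P0's cell: 370.6838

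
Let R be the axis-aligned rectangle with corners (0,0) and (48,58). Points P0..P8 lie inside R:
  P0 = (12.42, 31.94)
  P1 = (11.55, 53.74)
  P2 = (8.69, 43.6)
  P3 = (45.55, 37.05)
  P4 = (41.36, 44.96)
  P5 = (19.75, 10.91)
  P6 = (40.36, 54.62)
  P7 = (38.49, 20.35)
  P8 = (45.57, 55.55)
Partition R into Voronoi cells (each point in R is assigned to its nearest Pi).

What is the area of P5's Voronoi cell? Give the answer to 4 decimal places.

1. box [0,48]×[0,58]: [(0, 0) (48, 0) (48, 58) (0, 58)]
2. ⊥bis P5·P0 via (16.085,21.425): [(0, 15.8186) (0, 0) (48, 0) (48, 32.549)]  |A|=1160.821
3. ⊥bis P5·P1 via (15.65,32.325): [(0, 15.8186) (0, 0) (48, 0) (48, 32.549)]  |A|=1160.821
4. ⊥bis P5·P2 via (14.22,27.255): [(0, 15.8186) (0, 0) (48, 0) (48, 32.549)]  |A|=1160.821
5. ⊥bis P5·P3 via (32.65,23.98): [(30.2399, 26.3587) (0, 15.8186) (0, 0) (48, 0) (48, 8.8297)]  |A|=950.1929
6. ⊥bis P5·P4 via (30.555,27.935): [(30.2399, 26.3587) (0, 15.8186) (0, 0) (48, 0) (48, 8.8297)]  |A|=950.1929
7. ⊥bis P5·P6 via (30.055,32.765): [(30.2399, 26.3587) (0, 15.8186) (0, 0) (48, 0) (48, 8.8297)]  |A|=950.1929
8. ⊥bis P5·P7 via (29.12,15.63): [(24.69, 24.4243) (0, 15.8186) (0, 0) (36.9934, 0)]  |A|=647.0487
9. ⊥bis P5·P8 via (32.66,33.23): [(24.69, 24.4243) (0, 15.8186) (0, 0) (36.9934, 0)]  |A|=647.0487
10. canonical 4-gon: [(24.69, 24.4243) (0, 15.8186) (0, 0) (36.9934, 0)]
11. shoelace: 647.0487

Area of P5's cell: 647.0487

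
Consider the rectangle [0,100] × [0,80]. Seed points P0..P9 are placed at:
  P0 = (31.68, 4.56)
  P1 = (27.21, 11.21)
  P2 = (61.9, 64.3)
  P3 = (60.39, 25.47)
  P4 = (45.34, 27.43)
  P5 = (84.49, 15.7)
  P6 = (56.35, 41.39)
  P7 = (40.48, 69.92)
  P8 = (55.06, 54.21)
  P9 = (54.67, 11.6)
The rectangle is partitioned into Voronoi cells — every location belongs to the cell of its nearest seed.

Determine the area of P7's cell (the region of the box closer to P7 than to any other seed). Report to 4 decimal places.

1. box [0,100]×[0,80]: [(0, 0) (100, 0) (100, 80) (0, 80)]
2. ⊥bis P7·P0 via (36.08,37.24): [(0, 42.0978) (100, 28.6339) (100, 80) (0, 80)]  |A|=4463.4174
3. ⊥bis P7·P1 via (33.845,40.565): [(0, 48.2149) (66.9358, 33.0856) (100, 28.6339) (100, 80) (0, 80)]  |A|=4258.6913
4. ⊥bis P7·P2 via (51.19,67.11): [(0, 48.2149) (43.6442, 38.3501) (54.572, 80) (0, 80)]  |A|=1830.077
5. ⊥bis P7·P3 via (50.435,47.695): [(0, 48.2149) (34.2916, 40.4641) (45.5182, 45.4927) (54.572, 80) (0, 80)]  |A|=1794.6953
6. ⊥bis P7·P4 via (42.91,48.675): [(0, 48.2149) (13.0664, 45.2615) (46.4597, 49.081) (54.572, 80) (0, 80)]  |A|=1656.284
7. ⊥bis P7·P5 via (62.485,42.81): [(0, 48.2149) (13.0664, 45.2615) (46.4597, 49.081) (54.572, 80) (0, 80)]  |A|=1656.284
8. ⊥bis P7·P6 via (48.415,55.655): [(0, 48.2149) (13.0664, 45.2615) (34.0437, 47.6609) (48.1451, 55.5049) (54.572, 80) (0, 80)]  |A|=1617.6014
9. ⊥bis P7·P8 via (47.77,62.065): [(0, 48.2149) (13.0664, 45.2615) (31.9973, 47.4268) (50.5411, 64.6368) (54.572, 80) (0, 80)]  |A|=1547.1729
10. ⊥bis P7·P9 via (47.575,40.76): [(0, 48.2149) (13.0664, 45.2615) (31.9973, 47.4268) (50.5411, 64.6368) (54.572, 80) (0, 80)]  |A|=1547.1729
11. canonical 6-gon: [(0, 48.2149) (13.0664, 45.2615) (31.9973, 47.4268) (50.5411, 64.6368) (54.572, 80) (0, 80)]
12. shoelace: 1547.1729

Area of P7's cell: 1547.1729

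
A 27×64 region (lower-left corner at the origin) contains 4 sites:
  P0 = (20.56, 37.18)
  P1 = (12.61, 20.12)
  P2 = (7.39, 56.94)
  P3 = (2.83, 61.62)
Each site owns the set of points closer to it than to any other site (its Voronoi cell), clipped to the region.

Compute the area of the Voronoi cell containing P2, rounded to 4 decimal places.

Area of P2's cell: 417.6550

1. box [0,27]×[0,64]: [(0, 0) (27, 0) (27, 64) (0, 64)]
2. ⊥bis P2·P0 via (13.975,47.06): [(0, 37.7457) (27, 55.7411) (27, 64) (0, 64)]  |A|=465.9278
3. ⊥bis P2·P1 via (10,38.53): [(0, 37.7457) (27, 55.7411) (27, 64) (0, 64)]  |A|=465.9278
4. ⊥bis P2·P3 via (5.11,59.28): [(0, 54.301) (0, 37.7457) (27, 55.7411) (27, 64) (9.9542, 64)]  |A|=417.655
5. canonical 5-gon: [(0, 54.301) (0, 37.7457) (27, 55.7411) (27, 64) (9.9542, 64)]
6. shoelace: 417.655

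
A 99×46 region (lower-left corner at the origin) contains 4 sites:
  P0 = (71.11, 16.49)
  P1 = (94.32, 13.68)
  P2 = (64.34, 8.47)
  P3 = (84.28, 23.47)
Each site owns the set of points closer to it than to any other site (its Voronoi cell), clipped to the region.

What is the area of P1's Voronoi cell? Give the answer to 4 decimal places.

1. box [0,99]×[0,46]: [(0, 0) (99, 0) (99, 46) (0, 46)]
2. ⊥bis P1·P0 via (82.715,15.085): [(80.8887, 0) (99, 0) (99, 46) (86.4578, 46)]  |A|=705.0302
3. ⊥bis P1·P2 via (79.33,11.075): [(81.0389, 1.2412) (81.2546, 0) (99, 0) (99, 46) (86.4578, 46)]  |A|=704.8031
4. ⊥bis P1·P3 via (89.3,18.575): [(82.2639, 11.3593) (81.0389, 1.2412) (81.2546, 0) (99, 0) (99, 28.5227)]  |A|=341.3174
5. canonical 5-gon: [(82.2639, 11.3593) (81.0389, 1.2412) (81.2546, 0) (99, 0) (99, 28.5227)]
6. shoelace: 341.3174

Area of P1's cell: 341.3174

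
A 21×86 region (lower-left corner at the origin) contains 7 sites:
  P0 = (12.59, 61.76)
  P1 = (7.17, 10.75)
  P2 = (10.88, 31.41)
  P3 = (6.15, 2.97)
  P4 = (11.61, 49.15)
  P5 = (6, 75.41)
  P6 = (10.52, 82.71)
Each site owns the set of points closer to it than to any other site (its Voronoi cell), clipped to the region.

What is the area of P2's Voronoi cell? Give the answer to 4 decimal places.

1. box [0,21]×[0,86]: [(0, 0) (21, 0) (21, 86) (0, 86)]
2. ⊥bis P2·P0 via (11.735,46.585): [(0, 47.2462) (0, 0) (21, 0) (21, 46.063)]  |A|=979.7462
3. ⊥bis P2·P1 via (9.025,21.08): [(0, 47.2462) (0, 22.7007) (21, 18.9296) (21, 46.063)]  |A|=542.6286
4. ⊥bis P2·P3 via (8.515,17.19): [(0, 47.2462) (0, 22.7007) (21, 18.9296) (21, 46.063)]  |A|=542.6286
5. ⊥bis P2·P4 via (11.245,40.28): [(0, 40.7427) (0, 22.7007) (21, 18.9296) (21, 39.8786)]  |A|=409.4061
6. ⊥bis P2·P5 via (8.44,53.41): [(0, 40.7427) (0, 22.7007) (21, 18.9296) (21, 39.8786)]  |A|=409.4061
7. ⊥bis P2·P6 via (10.7,57.06): [(0, 40.7427) (0, 22.7007) (21, 18.9296) (21, 39.8786)]  |A|=409.4061
8. canonical 4-gon: [(0, 40.7427) (0, 22.7007) (21, 18.9296) (21, 39.8786)]
9. shoelace: 409.4061

Area of P2's cell: 409.4061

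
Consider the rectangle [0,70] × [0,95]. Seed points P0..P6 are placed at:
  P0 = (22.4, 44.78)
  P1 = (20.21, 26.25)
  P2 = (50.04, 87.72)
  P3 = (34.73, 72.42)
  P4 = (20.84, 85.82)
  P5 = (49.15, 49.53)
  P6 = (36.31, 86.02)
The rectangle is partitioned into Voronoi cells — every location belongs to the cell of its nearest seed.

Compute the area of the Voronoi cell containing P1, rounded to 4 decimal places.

1. box [0,70]×[0,95]: [(0, 0) (70, 0) (70, 95) (0, 95)]
2. ⊥bis P1·P0 via (21.305,35.515): [(0, 38.033) (0, 0) (70, 0) (70, 29.7599)]  |A|=2372.7503
3. ⊥bis P1·P2 via (35.125,56.985): [(0, 38.033) (0, 0) (70, 0) (70, 29.7599)]  |A|=2372.7503
4. ⊥bis P1·P3 via (27.47,49.335): [(0, 38.033) (0, 0) (70, 0) (70, 29.7599)]  |A|=2372.7503
5. ⊥bis P1·P4 via (20.525,56.035): [(0, 38.033) (0, 0) (70, 0) (70, 29.7599)]  |A|=2372.7503
6. ⊥bis P1·P5 via (34.68,37.89): [(38.1964, 33.5187) (0, 38.033) (0, 0) (65.1596, 0)]  |A|=1818.3923
7. ⊥bis P1·P6 via (28.26,56.135): [(38.1964, 33.5187) (0, 38.033) (0, 0) (65.1596, 0)]  |A|=1818.3923
8. canonical 4-gon: [(38.1964, 33.5187) (0, 38.033) (0, 0) (65.1596, 0)]
9. shoelace: 1818.3923

Area of P1's cell: 1818.3923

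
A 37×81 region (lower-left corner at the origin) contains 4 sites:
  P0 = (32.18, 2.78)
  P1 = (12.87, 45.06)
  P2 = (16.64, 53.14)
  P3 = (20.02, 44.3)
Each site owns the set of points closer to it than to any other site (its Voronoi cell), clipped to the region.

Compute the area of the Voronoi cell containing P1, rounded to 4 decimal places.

Area of P1's cell: 541.3539

1. box [0,37]×[0,81]: [(0, 0) (37, 0) (37, 81) (0, 81)]
2. ⊥bis P1·P0 via (22.525,23.92): [(0, 13.6324) (37, 30.531) (37, 81) (0, 81)]  |A|=2179.9766
3. ⊥bis P1·P2 via (14.755,49.1): [(0, 55.9844) (0, 13.6324) (37, 30.531) (37, 38.7208)]  |A|=935.0244
4. ⊥bis P1·P3 via (16.445,44.68): [(16.8128, 48.1399) (0, 55.9844) (0, 13.6324) (13.8155, 19.9422)]  |A|=541.3539
5. canonical 4-gon: [(16.8128, 48.1399) (0, 55.9844) (0, 13.6324) (13.8155, 19.9422)]
6. shoelace: 541.3539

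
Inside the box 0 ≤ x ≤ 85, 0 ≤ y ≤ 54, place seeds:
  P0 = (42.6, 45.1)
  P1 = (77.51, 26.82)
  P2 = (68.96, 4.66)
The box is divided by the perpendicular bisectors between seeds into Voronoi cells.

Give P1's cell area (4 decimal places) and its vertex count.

1. box [0,85]×[0,54]: [(0, 0) (85, 0) (85, 54) (0, 54)]
2. ⊥bis P1·P0 via (60.055,35.96): [(41.2252, 0) (85, 0) (85, 54) (69.5013, 54)]  |A|=1600.3842
3. ⊥bis P1·P2 via (73.235,15.74): [(53.462, 23.369) (85, 11.2007) (85, 54) (69.5013, 54)]  |A|=912.2725
4. canonical 4-gon: [(53.462, 23.369) (85, 11.2007) (85, 54) (69.5013, 54)]
5. shoelace: 912.2725

Area of P1's cell: 912.2725 (4 vertices)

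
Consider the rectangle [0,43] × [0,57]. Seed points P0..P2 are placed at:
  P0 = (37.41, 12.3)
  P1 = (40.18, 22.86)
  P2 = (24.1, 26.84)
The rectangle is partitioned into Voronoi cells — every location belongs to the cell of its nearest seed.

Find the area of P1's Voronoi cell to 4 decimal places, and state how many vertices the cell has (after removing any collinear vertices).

Area of P1's cell: 300.2409 (4 vertices)

1. box [0,43]×[0,57]: [(0, 0) (43, 0) (43, 57) (0, 57)]
2. ⊥bis P1·P0 via (38.795,17.58): [(0, 27.7563) (43, 16.477) (43, 57) (0, 57)]  |A|=1499.9835
3. ⊥bis P1·P2 via (32.14,24.85): [(30.856, 19.6625) (43, 16.477) (43, 57) (40.0975, 57)]  |A|=300.2409
4. canonical 4-gon: [(30.856, 19.6625) (43, 16.477) (43, 57) (40.0975, 57)]
5. shoelace: 300.2409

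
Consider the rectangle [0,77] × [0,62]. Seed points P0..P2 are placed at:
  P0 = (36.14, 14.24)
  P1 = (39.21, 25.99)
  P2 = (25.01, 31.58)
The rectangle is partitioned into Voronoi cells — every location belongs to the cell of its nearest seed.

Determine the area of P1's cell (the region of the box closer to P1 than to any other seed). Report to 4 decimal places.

Area of P1's cell: 1870.3404

1. box [0,77]×[0,62]: [(0, 0) (77, 0) (77, 62) (0, 62)]
2. ⊥bis P1·P0 via (37.675,20.115): [(0, 29.9586) (77, 9.8403) (77, 62) (0, 62)]  |A|=3241.7426
3. ⊥bis P1·P2 via (32.11,28.785): [(29.5343, 22.242) (77, 9.8403) (77, 62) (45.1855, 62)]  |A|=1870.3404
4. canonical 4-gon: [(29.5343, 22.242) (77, 9.8403) (77, 62) (45.1855, 62)]
5. shoelace: 1870.3404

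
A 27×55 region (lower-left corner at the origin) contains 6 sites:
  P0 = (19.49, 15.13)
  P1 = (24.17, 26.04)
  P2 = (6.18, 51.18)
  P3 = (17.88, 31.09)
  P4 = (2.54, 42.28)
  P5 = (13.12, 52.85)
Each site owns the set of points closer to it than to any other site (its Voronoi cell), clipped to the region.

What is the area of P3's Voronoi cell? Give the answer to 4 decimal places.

Area of P3's cell: 338.4262

1. box [0,27]×[0,55]: [(0, 0) (27, 0) (27, 55) (0, 55)]
2. ⊥bis P3·P0 via (18.685,23.11): [(0, 21.2251) (27, 23.9488) (27, 55) (0, 55)]  |A|=875.1523
3. ⊥bis P3·P1 via (21.025,28.565): [(0, 21.2251) (16.4656, 22.8861) (27, 36.0071) (27, 55) (0, 55)]  |A|=811.6389
4. ⊥bis P3·P2 via (12.03,41.135): [(0, 34.129) (0, 21.2251) (16.4656, 22.8861) (27, 36.0071) (27, 49.8532)]  |A|=460.3985
5. ⊥bis P3·P4 via (10.21,36.685): [(14.5095, 42.579) (0, 22.6884) (0, 21.2251) (16.4656, 22.8861) (27, 36.0071) (27, 49.8532)]  |A|=377.4006
6. ⊥bis P3·P5 via (15.5,41.97): [(13.7928, 41.5966) (0, 22.6884) (0, 21.2251) (16.4656, 22.8861) (27, 36.0071) (27, 44.4856)]  |A|=338.4262
7. canonical 6-gon: [(13.7928, 41.5966) (0, 22.6884) (0, 21.2251) (16.4656, 22.8861) (27, 36.0071) (27, 44.4856)]
8. shoelace: 338.4262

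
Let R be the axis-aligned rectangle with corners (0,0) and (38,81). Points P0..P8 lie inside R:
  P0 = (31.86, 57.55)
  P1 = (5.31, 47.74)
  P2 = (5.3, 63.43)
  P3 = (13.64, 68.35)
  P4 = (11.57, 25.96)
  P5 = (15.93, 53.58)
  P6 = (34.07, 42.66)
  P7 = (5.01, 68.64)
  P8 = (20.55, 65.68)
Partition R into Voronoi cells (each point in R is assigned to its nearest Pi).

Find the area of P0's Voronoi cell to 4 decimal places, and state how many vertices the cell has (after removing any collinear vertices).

1. box [0,38]×[0,81]: [(0, 0) (38, 0) (38, 81) (0, 81)]
2. ⊥bis P0·P1 via (18.585,52.645): [(38, 0.0998) (38, 81) (8.1081, 81)]  |A|=1209.1314
3. ⊥bis P0·P2 via (18.58,60.49): [(17.4958, 55.5928) (38, 0.0998) (38, 81) (23.1206, 81)]  |A|=1018.4177
4. ⊥bis P0·P3 via (22.75,62.95): [(17.8388, 54.6646) (38, 0.0998) (38, 81) (33.4492, 81)]  |A|=875.4464
5. ⊥bis P0·P4 via (21.715,41.755): [(17.8388, 54.6646) (22.8869, 41.0023) (38, 31.2953) (38, 81) (33.4492, 81)]  |A|=639.7159
6. ⊥bis P0·P5 via (23.895,55.565): [(22.2604, 62.124) (28.408, 37.4561) (38, 31.2953) (38, 81) (33.4492, 81)]  |A|=533.4863
7. ⊥bis P0·P6 via (32.965,50.105): [(22.2604, 62.124) (25.5307, 49.0016) (38, 50.8523) (38, 81) (33.4492, 81)]  |A|=365.0465
8. ⊥bis P0·P7 via (18.435,63.095): [(22.2604, 62.124) (25.5307, 49.0016) (38, 50.8523) (38, 81) (33.4492, 81)]  |A|=365.0465
9. ⊥bis P0·P8 via (26.205,61.615): [(23.3701, 57.6712) (25.5307, 49.0016) (38, 50.8523) (38, 78.0235)]  |A|=254.8079
10. canonical 4-gon: [(23.3701, 57.6712) (25.5307, 49.0016) (38, 50.8523) (38, 78.0235)]
11. shoelace: 254.8079

Area of P0's cell: 254.8079 (4 vertices)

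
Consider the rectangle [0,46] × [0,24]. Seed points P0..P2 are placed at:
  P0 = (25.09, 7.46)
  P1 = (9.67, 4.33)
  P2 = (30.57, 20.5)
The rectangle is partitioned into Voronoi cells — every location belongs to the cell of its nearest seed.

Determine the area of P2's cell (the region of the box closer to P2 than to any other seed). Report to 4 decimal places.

1. box [0,46]×[0,24]: [(0, 0) (46, 0) (46, 24) (0, 24)]
2. ⊥bis P2·P0 via (27.83,13.98): [(46, 6.3441) (46, 24) (3.9868, 24)]  |A|=370.8897
3. ⊥bis P2·P1 via (20.12,12.415): [(14.6113, 19.5351) (46, 6.3441) (46, 24) (11.1569, 24)]  |A|=354.8828
4. canonical 4-gon: [(14.6113, 19.5351) (46, 6.3441) (46, 24) (11.1569, 24)]
5. shoelace: 354.8828

Area of P2's cell: 354.8828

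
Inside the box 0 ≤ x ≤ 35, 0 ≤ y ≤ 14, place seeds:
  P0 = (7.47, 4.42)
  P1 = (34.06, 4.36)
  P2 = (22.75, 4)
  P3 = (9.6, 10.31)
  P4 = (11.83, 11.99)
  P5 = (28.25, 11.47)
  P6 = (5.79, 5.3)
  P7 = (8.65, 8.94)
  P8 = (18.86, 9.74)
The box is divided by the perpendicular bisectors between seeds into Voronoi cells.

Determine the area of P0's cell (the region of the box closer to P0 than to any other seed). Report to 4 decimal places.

1. box [0,35]×[0,14]: [(0, 0) (35, 0) (35, 14) (0, 14)]
2. ⊥bis P0·P1 via (20.765,4.39): [(0, 0) (20.7551, 0) (20.7867, 14) (0, 14)]  |A|=290.7925
3. ⊥bis P0·P2 via (15.11,4.21): [(0, 0) (14.9943, 0) (15.3791, 14) (0, 14)]  |A|=212.6136
4. ⊥bis P0·P3 via (8.535,7.365): [(0, 10.4515) (0, 0) (14.9943, 0) (15.1312, 4.9796)]  |A|=116.4047
5. ⊥bis P0·P4 via (9.65,8.205): [(0, 10.4515) (0, 0) (14.9943, 0) (15.1312, 4.9796)]  |A|=116.4047
6. ⊥bis P0·P5 via (17.86,7.945): [(0, 10.4515) (0, 0) (14.9943, 0) (15.1312, 4.9796)]  |A|=116.4047
7. ⊥bis P0·P6 via (6.63,4.86): [(8.0366, 7.5453) (4.0843, 0) (14.9943, 0) (15.1312, 4.9796)]  |A|=58.9991
8. ⊥bis P0·P7 via (8.06,6.68): [(7.6407, 6.7895) (4.0843, 0) (14.9943, 0) (15.1272, 4.835)]  |A|=55.2651
9. ⊥bis P0·P8 via (13.165,7.08): [(14.0867, 5.1067) (7.6407, 6.7895) (4.0843, 0) (14.9943, 0) (15.0764, 2.9877)]  |A|=54.2972
10. canonical 5-gon: [(14.0867, 5.1067) (7.6407, 6.7895) (4.0843, 0) (14.9943, 0) (15.0764, 2.9877)]
11. shoelace: 54.2972

Area of P0's cell: 54.2972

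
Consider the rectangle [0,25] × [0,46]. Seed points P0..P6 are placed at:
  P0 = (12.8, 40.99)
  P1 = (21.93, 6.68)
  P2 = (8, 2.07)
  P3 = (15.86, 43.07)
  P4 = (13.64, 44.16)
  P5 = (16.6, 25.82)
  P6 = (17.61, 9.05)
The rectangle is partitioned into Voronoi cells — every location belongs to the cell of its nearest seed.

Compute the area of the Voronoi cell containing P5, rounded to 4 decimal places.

1. box [0,25]×[0,46]: [(0, 0) (25, 0) (25, 46) (0, 46)]
2. ⊥bis P5·P0 via (14.7,33.405): [(0, 29.7227) (0, 0) (25, 0) (25, 35.9851)]  |A|=821.3478
3. ⊥bis P5·P1 via (19.265,16.25): [(0, 29.7227) (0, 10.8852) (25, 17.8471) (25, 35.9851)]  |A|=462.1948
4. ⊥bis P5·P2 via (12.3,13.945): [(0, 29.7227) (0, 18.3989) (11.7295, 14.1516) (25, 17.8471) (25, 35.9851)]  |A|=418.1286
5. ⊥bis P5·P3 via (16.23,34.445): [(19.3936, 34.5807) (0, 29.7227) (0, 18.3989) (11.7295, 14.1516) (25, 17.8471) (25, 34.8212)]  |A|=414.8661
6. ⊥bis P5·P4 via (15.12,34.99): [(19.3936, 34.5807) (0, 29.7227) (0, 18.3989) (11.7295, 14.1516) (25, 17.8471) (25, 34.8212)]  |A|=414.8661
7. ⊥bis P5·P6 via (17.105,17.435): [(19.3936, 34.5807) (0, 29.7227) (0, 18.3989) (4.7216, 16.6892) (25, 17.9105) (25, 34.8212)]  |A|=384.4362
8. canonical 6-gon: [(19.3936, 34.5807) (0, 29.7227) (0, 18.3989) (4.7216, 16.6892) (25, 17.9105) (25, 34.8212)]
9. shoelace: 384.4362

Area of P5's cell: 384.4362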